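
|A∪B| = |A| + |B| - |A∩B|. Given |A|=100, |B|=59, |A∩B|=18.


|A ∪ B| = |A| + |B| - |A ∩ B|
= 100 + 59 - 18
= 141

|A ∪ B| = 141


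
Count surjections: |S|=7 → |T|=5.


n = |S| = 7, k = |T| = 5. Surjections via inclusion-exclusion:
S(n,k) = Σ(-1)^i × C(k,i) × (k-i)^n, i=0 to k
i=0: (-1)^0×C(5,0)×5^7 = 78125
i=1: (-1)^1×C(5,1)×4^7 = -81920
i=2: (-1)^2×C(5,2)×3^7 = 21870
i=3: (-1)^3×C(5,3)×2^7 = -1280
i=4: (-1)^4×C(5,4)×1^7 = 5
i=5: (-1)^5×C(5,5)×0^7 = 0
Total = 16800

Number of surjections = 16800


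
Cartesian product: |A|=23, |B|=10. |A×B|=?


|A × B| = |A| × |B|
= 23 × 10
= 230

|A × B| = 230


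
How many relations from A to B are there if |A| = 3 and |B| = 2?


A relation from A to B is any subset of A × B.
|A × B| = 3 × 2 = 6
# relations = 2^|A × B| = 2^6 = 64

Number of relations = 64


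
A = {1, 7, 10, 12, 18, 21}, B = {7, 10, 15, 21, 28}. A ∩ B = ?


A ∩ B = elements in both A and B
A = {1, 7, 10, 12, 18, 21}
B = {7, 10, 15, 21, 28}
A ∩ B = {7, 10, 21}

A ∩ B = {7, 10, 21}


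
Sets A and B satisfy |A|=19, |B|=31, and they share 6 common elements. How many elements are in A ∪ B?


|A ∪ B| = |A| + |B| - |A ∩ B|
= 19 + 31 - 6
= 44

|A ∪ B| = 44


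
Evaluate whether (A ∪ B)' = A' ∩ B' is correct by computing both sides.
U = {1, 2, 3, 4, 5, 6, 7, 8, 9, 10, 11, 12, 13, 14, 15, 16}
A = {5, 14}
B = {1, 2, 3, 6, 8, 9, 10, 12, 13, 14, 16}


LHS: A ∪ B = {1, 2, 3, 5, 6, 8, 9, 10, 12, 13, 14, 16}
(A ∪ B)' = U \ (A ∪ B) = {4, 7, 11, 15}
A' = {1, 2, 3, 4, 6, 7, 8, 9, 10, 11, 12, 13, 15, 16}, B' = {4, 5, 7, 11, 15}
Claimed RHS: A' ∩ B' = {4, 7, 11, 15}
Identity is VALID: LHS = RHS = {4, 7, 11, 15} ✓

Identity is valid. (A ∪ B)' = A' ∩ B' = {4, 7, 11, 15}


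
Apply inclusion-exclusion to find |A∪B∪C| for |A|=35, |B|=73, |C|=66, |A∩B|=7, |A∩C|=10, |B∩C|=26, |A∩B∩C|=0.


|A∪B∪C| = |A|+|B|+|C| - |A∩B|-|A∩C|-|B∩C| + |A∩B∩C|
= 35+73+66 - 7-10-26 + 0
= 174 - 43 + 0
= 131

|A ∪ B ∪ C| = 131


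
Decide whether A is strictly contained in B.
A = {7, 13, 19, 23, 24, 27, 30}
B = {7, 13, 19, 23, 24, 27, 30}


A ⊂ B requires: A ⊆ B AND A ≠ B.
A ⊆ B? Yes
A = B? Yes
A = B, so A is not a PROPER subset.

No, A is not a proper subset of B


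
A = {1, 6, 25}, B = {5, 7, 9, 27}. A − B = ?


A \ B = elements in A but not in B
A = {1, 6, 25}
B = {5, 7, 9, 27}
Remove from A any elements in B
A \ B = {1, 6, 25}

A \ B = {1, 6, 25}


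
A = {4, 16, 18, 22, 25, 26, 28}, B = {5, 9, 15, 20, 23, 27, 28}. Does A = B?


Two sets are equal iff they have exactly the same elements.
A = {4, 16, 18, 22, 25, 26, 28}
B = {5, 9, 15, 20, 23, 27, 28}
Differences: {4, 5, 9, 15, 16, 18, 20, 22, 23, 25, 26, 27}
A ≠ B

No, A ≠ B


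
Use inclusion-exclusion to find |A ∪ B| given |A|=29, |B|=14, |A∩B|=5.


|A ∪ B| = |A| + |B| - |A ∩ B|
= 29 + 14 - 5
= 38

|A ∪ B| = 38


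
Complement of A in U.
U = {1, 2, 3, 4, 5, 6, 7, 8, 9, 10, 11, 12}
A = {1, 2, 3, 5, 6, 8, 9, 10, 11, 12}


Aᶜ = U \ A = elements in U but not in A
U = {1, 2, 3, 4, 5, 6, 7, 8, 9, 10, 11, 12}
A = {1, 2, 3, 5, 6, 8, 9, 10, 11, 12}
Aᶜ = {4, 7}

Aᶜ = {4, 7}


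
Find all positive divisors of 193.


Checking each candidate:
Condition: positive divisors of 193
Result = {1, 193}

{1, 193}


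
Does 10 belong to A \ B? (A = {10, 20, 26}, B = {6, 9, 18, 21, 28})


A = {10, 20, 26}, B = {6, 9, 18, 21, 28}
A \ B = elements in A but not in B
A \ B = {10, 20, 26}
Checking if 10 ∈ A \ B
10 is in A \ B → True

10 ∈ A \ B


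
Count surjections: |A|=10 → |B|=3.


n = |A| = 10, k = |B| = 3. Surjections via inclusion-exclusion:
S(n,k) = Σ(-1)^i × C(k,i) × (k-i)^n, i=0 to k
i=0: (-1)^0×C(3,0)×3^10 = 59049
i=1: (-1)^1×C(3,1)×2^10 = -3072
i=2: (-1)^2×C(3,2)×1^10 = 3
i=3: (-1)^3×C(3,3)×0^10 = 0
Total = 55980

Number of surjections = 55980


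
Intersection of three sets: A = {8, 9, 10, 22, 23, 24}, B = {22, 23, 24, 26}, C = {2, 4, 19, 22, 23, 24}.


A ∩ B = {22, 23, 24}
(A ∩ B) ∩ C = {22, 23, 24}

A ∩ B ∩ C = {22, 23, 24}


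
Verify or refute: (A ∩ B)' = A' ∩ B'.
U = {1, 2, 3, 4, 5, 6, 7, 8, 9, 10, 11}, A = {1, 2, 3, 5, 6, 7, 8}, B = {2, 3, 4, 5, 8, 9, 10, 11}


LHS: A ∩ B = {2, 3, 5, 8}
(A ∩ B)' = U \ (A ∩ B) = {1, 4, 6, 7, 9, 10, 11}
A' = {4, 9, 10, 11}, B' = {1, 6, 7}
Claimed RHS: A' ∩ B' = ∅
Identity is INVALID: LHS = {1, 4, 6, 7, 9, 10, 11} but the RHS claimed here equals ∅. The correct form is (A ∩ B)' = A' ∪ B'.

Identity is invalid: (A ∩ B)' = {1, 4, 6, 7, 9, 10, 11} but A' ∩ B' = ∅. The correct De Morgan law is (A ∩ B)' = A' ∪ B'.


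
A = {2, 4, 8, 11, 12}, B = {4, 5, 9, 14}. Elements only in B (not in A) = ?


A = {2, 4, 8, 11, 12}
B = {4, 5, 9, 14}
Region: only in B (not in A)
Elements: {5, 9, 14}

Elements only in B (not in A): {5, 9, 14}


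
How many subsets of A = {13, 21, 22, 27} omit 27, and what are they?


A subset of A that omits 27 is a subset of A \ {27}, so there are 2^(n-1) = 2^3 = 8 of them.
Subsets excluding 27: ∅, {13}, {21}, {22}, {13, 21}, {13, 22}, {21, 22}, {13, 21, 22}

Subsets excluding 27 (8 total): ∅, {13}, {21}, {22}, {13, 21}, {13, 22}, {21, 22}, {13, 21, 22}


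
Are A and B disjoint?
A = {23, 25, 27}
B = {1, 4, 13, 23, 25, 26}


Disjoint means A ∩ B = ∅.
A ∩ B = {23, 25}
A ∩ B ≠ ∅, so A and B are NOT disjoint.

No, A and B are not disjoint (A ∩ B = {23, 25})


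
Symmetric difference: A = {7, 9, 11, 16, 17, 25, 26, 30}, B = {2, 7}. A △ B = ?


A △ B = (A \ B) ∪ (B \ A) = elements in exactly one of A or B
A \ B = {9, 11, 16, 17, 25, 26, 30}
B \ A = {2}
A △ B = {2, 9, 11, 16, 17, 25, 26, 30}

A △ B = {2, 9, 11, 16, 17, 25, 26, 30}


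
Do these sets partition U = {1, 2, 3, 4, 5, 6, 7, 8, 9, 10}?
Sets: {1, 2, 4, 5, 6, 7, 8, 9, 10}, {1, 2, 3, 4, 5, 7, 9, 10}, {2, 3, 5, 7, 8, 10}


A partition requires: (1) non-empty parts, (2) pairwise disjoint, (3) union = U
Parts: {1, 2, 4, 5, 6, 7, 8, 9, 10}, {1, 2, 3, 4, 5, 7, 9, 10}, {2, 3, 5, 7, 8, 10}
Union of parts: {1, 2, 3, 4, 5, 6, 7, 8, 9, 10}
U = {1, 2, 3, 4, 5, 6, 7, 8, 9, 10}
All non-empty? True
Pairwise disjoint? False
Covers U? True

No, not a valid partition


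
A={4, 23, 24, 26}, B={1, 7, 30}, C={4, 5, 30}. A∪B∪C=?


A ∪ B = {1, 4, 7, 23, 24, 26, 30}
(A ∪ B) ∪ C = {1, 4, 5, 7, 23, 24, 26, 30}

A ∪ B ∪ C = {1, 4, 5, 7, 23, 24, 26, 30}


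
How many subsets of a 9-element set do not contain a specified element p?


Subsets of A avoiding p are subsets of A \ {p}, which has 8 elements.
Count = 2^(n-1) = 2^8
= 256

Number of subsets avoiding p = 256


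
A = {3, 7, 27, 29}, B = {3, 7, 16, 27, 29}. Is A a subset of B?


A ⊆ B means every element of A is in B.
All elements of A are in B.
So A ⊆ B.

Yes, A ⊆ B


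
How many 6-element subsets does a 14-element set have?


C(n,k) = n! / (k!(n-k)!)
C(14,6) = 14! / (6!8!)
= 3003

C(14,6) = 3003


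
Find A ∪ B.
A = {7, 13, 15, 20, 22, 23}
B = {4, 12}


A ∪ B = all elements in A or B (or both)
A = {7, 13, 15, 20, 22, 23}
B = {4, 12}
A ∪ B = {4, 7, 12, 13, 15, 20, 22, 23}

A ∪ B = {4, 7, 12, 13, 15, 20, 22, 23}


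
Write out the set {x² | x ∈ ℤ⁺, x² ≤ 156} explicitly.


Checking each candidate:
Condition: positive perfect squares ≤ 156
Result = {1, 4, 9, 16, 25, 36, 49, 64, 81, 100, 121, 144}

{1, 4, 9, 16, 25, 36, 49, 64, 81, 100, 121, 144}


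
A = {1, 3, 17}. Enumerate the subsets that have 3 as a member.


A subset of A contains 3 iff the remaining 2 elements form any subset of A \ {3}.
Count: 2^(n-1) = 2^2 = 4
Subsets containing 3: {3}, {1, 3}, {3, 17}, {1, 3, 17}

Subsets containing 3 (4 total): {3}, {1, 3}, {3, 17}, {1, 3, 17}


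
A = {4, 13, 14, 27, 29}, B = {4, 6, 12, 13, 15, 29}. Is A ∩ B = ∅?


Disjoint means A ∩ B = ∅.
A ∩ B = {4, 13, 29}
A ∩ B ≠ ∅, so A and B are NOT disjoint.

No, A and B are not disjoint (A ∩ B = {4, 13, 29})


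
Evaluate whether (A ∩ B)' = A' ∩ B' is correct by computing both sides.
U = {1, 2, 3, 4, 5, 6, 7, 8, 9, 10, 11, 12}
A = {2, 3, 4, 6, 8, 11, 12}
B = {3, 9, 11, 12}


LHS: A ∩ B = {3, 11, 12}
(A ∩ B)' = U \ (A ∩ B) = {1, 2, 4, 5, 6, 7, 8, 9, 10}
A' = {1, 5, 7, 9, 10}, B' = {1, 2, 4, 5, 6, 7, 8, 10}
Claimed RHS: A' ∩ B' = {1, 5, 7, 10}
Identity is INVALID: LHS = {1, 2, 4, 5, 6, 7, 8, 9, 10} but the RHS claimed here equals {1, 5, 7, 10}. The correct form is (A ∩ B)' = A' ∪ B'.

Identity is invalid: (A ∩ B)' = {1, 2, 4, 5, 6, 7, 8, 9, 10} but A' ∩ B' = {1, 5, 7, 10}. The correct De Morgan law is (A ∩ B)' = A' ∪ B'.


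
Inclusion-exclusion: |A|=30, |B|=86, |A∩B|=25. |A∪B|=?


|A ∪ B| = |A| + |B| - |A ∩ B|
= 30 + 86 - 25
= 91

|A ∪ B| = 91


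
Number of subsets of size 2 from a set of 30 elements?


C(n,k) = n! / (k!(n-k)!)
C(30,2) = 30! / (2!28!)
= 435

C(30,2) = 435


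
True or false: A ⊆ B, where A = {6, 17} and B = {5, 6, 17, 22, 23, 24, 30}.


A ⊆ B means every element of A is in B.
All elements of A are in B.
So A ⊆ B.

Yes, A ⊆ B


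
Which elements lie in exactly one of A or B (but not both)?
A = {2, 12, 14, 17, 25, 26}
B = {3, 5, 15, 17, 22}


A △ B = (A \ B) ∪ (B \ A) = elements in exactly one of A or B
A \ B = {2, 12, 14, 25, 26}
B \ A = {3, 5, 15, 22}
A △ B = {2, 3, 5, 12, 14, 15, 22, 25, 26}

A △ B = {2, 3, 5, 12, 14, 15, 22, 25, 26}


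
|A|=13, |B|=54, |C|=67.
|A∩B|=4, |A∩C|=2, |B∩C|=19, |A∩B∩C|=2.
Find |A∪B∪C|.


|A∪B∪C| = |A|+|B|+|C| - |A∩B|-|A∩C|-|B∩C| + |A∩B∩C|
= 13+54+67 - 4-2-19 + 2
= 134 - 25 + 2
= 111

|A ∪ B ∪ C| = 111


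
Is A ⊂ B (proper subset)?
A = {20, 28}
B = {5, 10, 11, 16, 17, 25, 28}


A ⊂ B requires: A ⊆ B AND A ≠ B.
A ⊆ B? No
A ⊄ B, so A is not a proper subset.

No, A is not a proper subset of B


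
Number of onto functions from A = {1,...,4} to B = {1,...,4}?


n = |A| = 4, k = |B| = 4. Surjections via inclusion-exclusion:
S(n,k) = Σ(-1)^i × C(k,i) × (k-i)^n, i=0 to k
i=0: (-1)^0×C(4,0)×4^4 = 256
i=1: (-1)^1×C(4,1)×3^4 = -324
i=2: (-1)^2×C(4,2)×2^4 = 96
i=3: (-1)^3×C(4,3)×1^4 = -4
i=4: (-1)^4×C(4,4)×0^4 = 0
Total = 24

Number of surjections = 24


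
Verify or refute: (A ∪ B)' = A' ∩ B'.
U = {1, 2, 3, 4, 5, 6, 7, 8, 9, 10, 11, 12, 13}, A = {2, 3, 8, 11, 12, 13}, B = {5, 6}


LHS: A ∪ B = {2, 3, 5, 6, 8, 11, 12, 13}
(A ∪ B)' = U \ (A ∪ B) = {1, 4, 7, 9, 10}
A' = {1, 4, 5, 6, 7, 9, 10}, B' = {1, 2, 3, 4, 7, 8, 9, 10, 11, 12, 13}
Claimed RHS: A' ∩ B' = {1, 4, 7, 9, 10}
Identity is VALID: LHS = RHS = {1, 4, 7, 9, 10} ✓

Identity is valid. (A ∪ B)' = A' ∩ B' = {1, 4, 7, 9, 10}


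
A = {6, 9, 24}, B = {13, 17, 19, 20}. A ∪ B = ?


A ∪ B = all elements in A or B (or both)
A = {6, 9, 24}
B = {13, 17, 19, 20}
A ∪ B = {6, 9, 13, 17, 19, 20, 24}

A ∪ B = {6, 9, 13, 17, 19, 20, 24}


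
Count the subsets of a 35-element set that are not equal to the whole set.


Total subsets = 2^n = 2^35 = 34359738368
Proper subsets exclude the set itself: 2^n - 1
= 34359738368 - 1
= 34359738367

Number of proper subsets = 34359738367


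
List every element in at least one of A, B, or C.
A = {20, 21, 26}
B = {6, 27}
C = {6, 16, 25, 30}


A ∪ B = {6, 20, 21, 26, 27}
(A ∪ B) ∪ C = {6, 16, 20, 21, 25, 26, 27, 30}

A ∪ B ∪ C = {6, 16, 20, 21, 25, 26, 27, 30}


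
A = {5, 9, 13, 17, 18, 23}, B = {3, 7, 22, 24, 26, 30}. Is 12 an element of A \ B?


A = {5, 9, 13, 17, 18, 23}, B = {3, 7, 22, 24, 26, 30}
A \ B = elements in A but not in B
A \ B = {5, 9, 13, 17, 18, 23}
Checking if 12 ∈ A \ B
12 is not in A \ B → False

12 ∉ A \ B


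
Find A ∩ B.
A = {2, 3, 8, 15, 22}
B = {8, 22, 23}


A ∩ B = elements in both A and B
A = {2, 3, 8, 15, 22}
B = {8, 22, 23}
A ∩ B = {8, 22}

A ∩ B = {8, 22}


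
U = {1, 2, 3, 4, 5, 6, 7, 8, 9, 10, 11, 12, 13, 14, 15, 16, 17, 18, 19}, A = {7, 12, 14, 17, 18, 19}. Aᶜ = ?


Aᶜ = U \ A = elements in U but not in A
U = {1, 2, 3, 4, 5, 6, 7, 8, 9, 10, 11, 12, 13, 14, 15, 16, 17, 18, 19}
A = {7, 12, 14, 17, 18, 19}
Aᶜ = {1, 2, 3, 4, 5, 6, 8, 9, 10, 11, 13, 15, 16}

Aᶜ = {1, 2, 3, 4, 5, 6, 8, 9, 10, 11, 13, 15, 16}


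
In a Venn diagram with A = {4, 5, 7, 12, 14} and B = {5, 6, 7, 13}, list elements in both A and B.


A = {4, 5, 7, 12, 14}
B = {5, 6, 7, 13}
Region: in both A and B
Elements: {5, 7}

Elements in both A and B: {5, 7}


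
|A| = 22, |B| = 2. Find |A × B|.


|A × B| = |A| × |B|
= 22 × 2
= 44

|A × B| = 44


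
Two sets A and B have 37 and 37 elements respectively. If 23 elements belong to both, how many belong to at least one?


|A ∪ B| = |A| + |B| - |A ∩ B|
= 37 + 37 - 23
= 51

|A ∪ B| = 51


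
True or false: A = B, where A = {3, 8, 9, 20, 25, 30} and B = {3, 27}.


Two sets are equal iff they have exactly the same elements.
A = {3, 8, 9, 20, 25, 30}
B = {3, 27}
Differences: {8, 9, 20, 25, 27, 30}
A ≠ B

No, A ≠ B


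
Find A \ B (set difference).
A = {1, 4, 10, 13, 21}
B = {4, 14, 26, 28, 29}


A \ B = elements in A but not in B
A = {1, 4, 10, 13, 21}
B = {4, 14, 26, 28, 29}
Remove from A any elements in B
A \ B = {1, 10, 13, 21}

A \ B = {1, 10, 13, 21}


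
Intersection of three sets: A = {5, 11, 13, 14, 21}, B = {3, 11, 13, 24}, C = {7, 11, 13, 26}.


A ∩ B = {11, 13}
(A ∩ B) ∩ C = {11, 13}

A ∩ B ∩ C = {11, 13}


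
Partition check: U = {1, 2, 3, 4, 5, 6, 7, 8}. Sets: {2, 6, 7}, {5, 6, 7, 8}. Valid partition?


A partition requires: (1) non-empty parts, (2) pairwise disjoint, (3) union = U
Parts: {2, 6, 7}, {5, 6, 7, 8}
Union of parts: {2, 5, 6, 7, 8}
U = {1, 2, 3, 4, 5, 6, 7, 8}
All non-empty? True
Pairwise disjoint? False
Covers U? False

No, not a valid partition


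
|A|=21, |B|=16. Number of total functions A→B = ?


Each of |A| = 21 inputs maps to any of |B| = 16 outputs.
# functions = |B|^|A| = 16^21
= 19342813113834066795298816

Number of functions = 19342813113834066795298816


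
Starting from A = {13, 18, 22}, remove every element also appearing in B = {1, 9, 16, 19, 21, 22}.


A \ B = elements in A but not in B
A = {13, 18, 22}
B = {1, 9, 16, 19, 21, 22}
Remove from A any elements in B
A \ B = {13, 18}

A \ B = {13, 18}


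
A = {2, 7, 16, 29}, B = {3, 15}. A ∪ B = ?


A ∪ B = all elements in A or B (or both)
A = {2, 7, 16, 29}
B = {3, 15}
A ∪ B = {2, 3, 7, 15, 16, 29}

A ∪ B = {2, 3, 7, 15, 16, 29}


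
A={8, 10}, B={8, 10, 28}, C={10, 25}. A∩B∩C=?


A ∩ B = {8, 10}
(A ∩ B) ∩ C = {10}

A ∩ B ∩ C = {10}


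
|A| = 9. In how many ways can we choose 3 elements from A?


C(n,k) = n! / (k!(n-k)!)
C(9,3) = 9! / (3!6!)
= 84

C(9,3) = 84


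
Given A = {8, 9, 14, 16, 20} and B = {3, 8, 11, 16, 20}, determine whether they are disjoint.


Disjoint means A ∩ B = ∅.
A ∩ B = {8, 16, 20}
A ∩ B ≠ ∅, so A and B are NOT disjoint.

No, A and B are not disjoint (A ∩ B = {8, 16, 20})


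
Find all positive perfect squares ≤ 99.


Checking each candidate:
Condition: positive perfect squares ≤ 99
Result = {1, 4, 9, 16, 25, 36, 49, 64, 81}

{1, 4, 9, 16, 25, 36, 49, 64, 81}


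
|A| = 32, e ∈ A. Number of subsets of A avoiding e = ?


Subsets of A avoiding e are subsets of A \ {e}, which has 31 elements.
Count = 2^(n-1) = 2^31
= 2147483648

Number of subsets avoiding e = 2147483648


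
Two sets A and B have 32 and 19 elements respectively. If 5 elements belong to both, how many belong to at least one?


|A ∪ B| = |A| + |B| - |A ∩ B|
= 32 + 19 - 5
= 46

|A ∪ B| = 46


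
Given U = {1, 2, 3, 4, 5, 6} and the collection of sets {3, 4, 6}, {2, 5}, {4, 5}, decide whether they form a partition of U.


A partition requires: (1) non-empty parts, (2) pairwise disjoint, (3) union = U
Parts: {3, 4, 6}, {2, 5}, {4, 5}
Union of parts: {2, 3, 4, 5, 6}
U = {1, 2, 3, 4, 5, 6}
All non-empty? True
Pairwise disjoint? False
Covers U? False

No, not a valid partition


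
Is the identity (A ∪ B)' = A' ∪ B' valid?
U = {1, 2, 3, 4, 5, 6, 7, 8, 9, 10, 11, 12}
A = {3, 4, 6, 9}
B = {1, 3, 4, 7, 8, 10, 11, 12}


LHS: A ∪ B = {1, 3, 4, 6, 7, 8, 9, 10, 11, 12}
(A ∪ B)' = U \ (A ∪ B) = {2, 5}
A' = {1, 2, 5, 7, 8, 10, 11, 12}, B' = {2, 5, 6, 9}
Claimed RHS: A' ∪ B' = {1, 2, 5, 6, 7, 8, 9, 10, 11, 12}
Identity is INVALID: LHS = {2, 5} but the RHS claimed here equals {1, 2, 5, 6, 7, 8, 9, 10, 11, 12}. The correct form is (A ∪ B)' = A' ∩ B'.

Identity is invalid: (A ∪ B)' = {2, 5} but A' ∪ B' = {1, 2, 5, 6, 7, 8, 9, 10, 11, 12}. The correct De Morgan law is (A ∪ B)' = A' ∩ B'.


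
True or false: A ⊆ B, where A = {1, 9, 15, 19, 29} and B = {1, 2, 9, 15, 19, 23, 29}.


A ⊆ B means every element of A is in B.
All elements of A are in B.
So A ⊆ B.

Yes, A ⊆ B


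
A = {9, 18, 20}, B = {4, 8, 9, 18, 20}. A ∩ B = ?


A ∩ B = elements in both A and B
A = {9, 18, 20}
B = {4, 8, 9, 18, 20}
A ∩ B = {9, 18, 20}

A ∩ B = {9, 18, 20}


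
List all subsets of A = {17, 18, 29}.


|A| = 3, so |P(A)| = 2^3 = 8
Enumerate subsets by cardinality (0 to 3):
∅, {17}, {18}, {29}, {17, 18}, {17, 29}, {18, 29}, {17, 18, 29}

P(A) has 8 subsets: ∅, {17}, {18}, {29}, {17, 18}, {17, 29}, {18, 29}, {17, 18, 29}


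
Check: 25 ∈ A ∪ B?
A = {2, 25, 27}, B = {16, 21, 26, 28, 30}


A = {2, 25, 27}, B = {16, 21, 26, 28, 30}
A ∪ B = all elements in A or B
A ∪ B = {2, 16, 21, 25, 26, 27, 28, 30}
Checking if 25 ∈ A ∪ B
25 is in A ∪ B → True

25 ∈ A ∪ B


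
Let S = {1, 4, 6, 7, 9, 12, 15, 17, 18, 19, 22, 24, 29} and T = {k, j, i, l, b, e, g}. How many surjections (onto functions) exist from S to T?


n = |S| = 13, k = |T| = 7. Surjections via inclusion-exclusion:
S(n,k) = Σ(-1)^i × C(k,i) × (k-i)^n, i=0 to k
i=0: (-1)^0×C(7,0)×7^13 = 96889010407
i=1: (-1)^1×C(7,1)×6^13 = -91424858112
i=2: (-1)^2×C(7,2)×5^13 = 25634765625
i=3: (-1)^3×C(7,3)×4^13 = -2348810240
i=4: (-1)^4×C(7,4)×3^13 = 55801305
i=5: (-1)^5×C(7,5)×2^13 = -172032
i=6: (-1)^6×C(7,6)×1^13 = 7
i=7: (-1)^7×C(7,7)×0^13 = 0
Total = 28805736960

Number of surjections = 28805736960


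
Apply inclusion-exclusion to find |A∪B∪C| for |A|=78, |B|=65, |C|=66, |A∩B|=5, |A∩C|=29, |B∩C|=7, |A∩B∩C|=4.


|A∪B∪C| = |A|+|B|+|C| - |A∩B|-|A∩C|-|B∩C| + |A∩B∩C|
= 78+65+66 - 5-29-7 + 4
= 209 - 41 + 4
= 172

|A ∪ B ∪ C| = 172


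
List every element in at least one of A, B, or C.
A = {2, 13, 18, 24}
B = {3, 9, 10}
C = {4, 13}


A ∪ B = {2, 3, 9, 10, 13, 18, 24}
(A ∪ B) ∪ C = {2, 3, 4, 9, 10, 13, 18, 24}

A ∪ B ∪ C = {2, 3, 4, 9, 10, 13, 18, 24}


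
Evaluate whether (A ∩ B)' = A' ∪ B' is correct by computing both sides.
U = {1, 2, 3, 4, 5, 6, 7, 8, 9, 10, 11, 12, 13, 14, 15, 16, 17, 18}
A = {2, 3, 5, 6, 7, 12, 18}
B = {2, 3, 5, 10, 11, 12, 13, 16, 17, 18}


LHS: A ∩ B = {2, 3, 5, 12, 18}
(A ∩ B)' = U \ (A ∩ B) = {1, 4, 6, 7, 8, 9, 10, 11, 13, 14, 15, 16, 17}
A' = {1, 4, 8, 9, 10, 11, 13, 14, 15, 16, 17}, B' = {1, 4, 6, 7, 8, 9, 14, 15}
Claimed RHS: A' ∪ B' = {1, 4, 6, 7, 8, 9, 10, 11, 13, 14, 15, 16, 17}
Identity is VALID: LHS = RHS = {1, 4, 6, 7, 8, 9, 10, 11, 13, 14, 15, 16, 17} ✓

Identity is valid. (A ∩ B)' = A' ∪ B' = {1, 4, 6, 7, 8, 9, 10, 11, 13, 14, 15, 16, 17}


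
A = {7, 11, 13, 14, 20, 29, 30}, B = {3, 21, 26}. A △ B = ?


A △ B = (A \ B) ∪ (B \ A) = elements in exactly one of A or B
A \ B = {7, 11, 13, 14, 20, 29, 30}
B \ A = {3, 21, 26}
A △ B = {3, 7, 11, 13, 14, 20, 21, 26, 29, 30}

A △ B = {3, 7, 11, 13, 14, 20, 21, 26, 29, 30}


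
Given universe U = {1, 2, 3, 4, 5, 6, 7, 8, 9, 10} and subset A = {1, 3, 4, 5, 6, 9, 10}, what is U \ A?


Aᶜ = U \ A = elements in U but not in A
U = {1, 2, 3, 4, 5, 6, 7, 8, 9, 10}
A = {1, 3, 4, 5, 6, 9, 10}
Aᶜ = {2, 7, 8}

Aᶜ = {2, 7, 8}


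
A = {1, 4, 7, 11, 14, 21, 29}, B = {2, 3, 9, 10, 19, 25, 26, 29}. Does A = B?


Two sets are equal iff they have exactly the same elements.
A = {1, 4, 7, 11, 14, 21, 29}
B = {2, 3, 9, 10, 19, 25, 26, 29}
Differences: {1, 2, 3, 4, 7, 9, 10, 11, 14, 19, 21, 25, 26}
A ≠ B

No, A ≠ B


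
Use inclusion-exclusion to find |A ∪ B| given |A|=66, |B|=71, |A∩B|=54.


|A ∪ B| = |A| + |B| - |A ∩ B|
= 66 + 71 - 54
= 83

|A ∪ B| = 83


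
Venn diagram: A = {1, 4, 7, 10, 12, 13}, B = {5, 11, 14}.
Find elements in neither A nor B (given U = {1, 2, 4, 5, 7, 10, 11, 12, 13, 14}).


A = {1, 4, 7, 10, 12, 13}
B = {5, 11, 14}
Region: in neither A nor B (given U = {1, 2, 4, 5, 7, 10, 11, 12, 13, 14})
Elements: {2}

Elements in neither A nor B (given U = {1, 2, 4, 5, 7, 10, 11, 12, 13, 14}): {2}


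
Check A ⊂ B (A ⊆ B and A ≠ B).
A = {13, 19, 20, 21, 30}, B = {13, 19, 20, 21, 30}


A ⊂ B requires: A ⊆ B AND A ≠ B.
A ⊆ B? Yes
A = B? Yes
A = B, so A is not a PROPER subset.

No, A is not a proper subset of B


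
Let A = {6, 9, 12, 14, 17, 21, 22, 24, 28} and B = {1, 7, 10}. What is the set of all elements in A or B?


A ∪ B = all elements in A or B (or both)
A = {6, 9, 12, 14, 17, 21, 22, 24, 28}
B = {1, 7, 10}
A ∪ B = {1, 6, 7, 9, 10, 12, 14, 17, 21, 22, 24, 28}

A ∪ B = {1, 6, 7, 9, 10, 12, 14, 17, 21, 22, 24, 28}


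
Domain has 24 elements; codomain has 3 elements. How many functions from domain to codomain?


Each of |A| = 24 inputs maps to any of |B| = 3 outputs.
# functions = |B|^|A| = 3^24
= 282429536481

Number of functions = 282429536481


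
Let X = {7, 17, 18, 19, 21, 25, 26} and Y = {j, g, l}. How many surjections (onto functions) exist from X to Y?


n = |X| = 7, k = |Y| = 3. Surjections via inclusion-exclusion:
S(n,k) = Σ(-1)^i × C(k,i) × (k-i)^n, i=0 to k
i=0: (-1)^0×C(3,0)×3^7 = 2187
i=1: (-1)^1×C(3,1)×2^7 = -384
i=2: (-1)^2×C(3,2)×1^7 = 3
i=3: (-1)^3×C(3,3)×0^7 = 0
Total = 1806

Number of surjections = 1806


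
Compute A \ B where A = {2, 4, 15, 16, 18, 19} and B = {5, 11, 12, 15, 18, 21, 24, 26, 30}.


A \ B = elements in A but not in B
A = {2, 4, 15, 16, 18, 19}
B = {5, 11, 12, 15, 18, 21, 24, 26, 30}
Remove from A any elements in B
A \ B = {2, 4, 16, 19}

A \ B = {2, 4, 16, 19}


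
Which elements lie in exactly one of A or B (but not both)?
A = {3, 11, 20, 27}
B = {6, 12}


A △ B = (A \ B) ∪ (B \ A) = elements in exactly one of A or B
A \ B = {3, 11, 20, 27}
B \ A = {6, 12}
A △ B = {3, 6, 11, 12, 20, 27}

A △ B = {3, 6, 11, 12, 20, 27}


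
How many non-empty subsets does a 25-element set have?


Total subsets = 2^n = 2^25 = 33554432
Non-empty subsets exclude the empty set: 2^n - 1
= 33554432 - 1
= 33554431

Number of non-empty subsets = 33554431


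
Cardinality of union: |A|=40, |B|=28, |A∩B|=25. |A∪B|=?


|A ∪ B| = |A| + |B| - |A ∩ B|
= 40 + 28 - 25
= 43

|A ∪ B| = 43


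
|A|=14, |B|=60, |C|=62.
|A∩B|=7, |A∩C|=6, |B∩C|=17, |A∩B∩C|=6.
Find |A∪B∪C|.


|A∪B∪C| = |A|+|B|+|C| - |A∩B|-|A∩C|-|B∩C| + |A∩B∩C|
= 14+60+62 - 7-6-17 + 6
= 136 - 30 + 6
= 112

|A ∪ B ∪ C| = 112


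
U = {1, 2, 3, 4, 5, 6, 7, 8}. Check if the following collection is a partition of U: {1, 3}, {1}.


A partition requires: (1) non-empty parts, (2) pairwise disjoint, (3) union = U
Parts: {1, 3}, {1}
Union of parts: {1, 3}
U = {1, 2, 3, 4, 5, 6, 7, 8}
All non-empty? True
Pairwise disjoint? False
Covers U? False

No, not a valid partition


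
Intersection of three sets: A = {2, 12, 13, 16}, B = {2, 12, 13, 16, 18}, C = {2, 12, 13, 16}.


A ∩ B = {2, 12, 13, 16}
(A ∩ B) ∩ C = {2, 12, 13, 16}

A ∩ B ∩ C = {2, 12, 13, 16}


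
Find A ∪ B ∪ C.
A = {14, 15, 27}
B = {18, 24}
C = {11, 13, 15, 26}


A ∪ B = {14, 15, 18, 24, 27}
(A ∪ B) ∪ C = {11, 13, 14, 15, 18, 24, 26, 27}

A ∪ B ∪ C = {11, 13, 14, 15, 18, 24, 26, 27}


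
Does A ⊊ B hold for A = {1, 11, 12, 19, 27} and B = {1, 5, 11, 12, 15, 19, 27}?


A ⊂ B requires: A ⊆ B AND A ≠ B.
A ⊆ B? Yes
A = B? No
A ⊂ B: Yes (A is a proper subset of B)

Yes, A ⊂ B


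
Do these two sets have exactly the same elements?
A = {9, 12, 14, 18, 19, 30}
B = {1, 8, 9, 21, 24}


Two sets are equal iff they have exactly the same elements.
A = {9, 12, 14, 18, 19, 30}
B = {1, 8, 9, 21, 24}
Differences: {1, 8, 12, 14, 18, 19, 21, 24, 30}
A ≠ B

No, A ≠ B


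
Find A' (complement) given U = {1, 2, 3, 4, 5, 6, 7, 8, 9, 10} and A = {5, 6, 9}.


Aᶜ = U \ A = elements in U but not in A
U = {1, 2, 3, 4, 5, 6, 7, 8, 9, 10}
A = {5, 6, 9}
Aᶜ = {1, 2, 3, 4, 7, 8, 10}

Aᶜ = {1, 2, 3, 4, 7, 8, 10}


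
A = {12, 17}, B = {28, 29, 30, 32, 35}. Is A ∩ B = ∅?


Disjoint means A ∩ B = ∅.
A ∩ B = ∅
A ∩ B = ∅, so A and B are disjoint.

Yes, A and B are disjoint


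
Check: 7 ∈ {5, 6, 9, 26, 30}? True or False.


A = {5, 6, 9, 26, 30}
Checking if 7 is in A
7 is not in A → False

7 ∉ A


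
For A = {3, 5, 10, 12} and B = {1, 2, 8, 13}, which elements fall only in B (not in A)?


A = {3, 5, 10, 12}
B = {1, 2, 8, 13}
Region: only in B (not in A)
Elements: {1, 2, 8, 13}

Elements only in B (not in A): {1, 2, 8, 13}


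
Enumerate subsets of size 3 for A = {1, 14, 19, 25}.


|A| = 4, so A has C(4,3) = 4 subsets of size 3.
Enumerate by choosing 3 elements from A at a time:
{1, 14, 19}, {1, 14, 25}, {1, 19, 25}, {14, 19, 25}

3-element subsets (4 total): {1, 14, 19}, {1, 14, 25}, {1, 19, 25}, {14, 19, 25}


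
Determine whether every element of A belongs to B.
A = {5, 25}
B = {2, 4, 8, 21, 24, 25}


A ⊆ B means every element of A is in B.
Elements in A not in B: {5}
So A ⊄ B.

No, A ⊄ B


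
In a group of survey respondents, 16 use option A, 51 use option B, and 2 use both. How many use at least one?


|A ∪ B| = |A| + |B| - |A ∩ B|
= 16 + 51 - 2
= 65

|A ∪ B| = 65


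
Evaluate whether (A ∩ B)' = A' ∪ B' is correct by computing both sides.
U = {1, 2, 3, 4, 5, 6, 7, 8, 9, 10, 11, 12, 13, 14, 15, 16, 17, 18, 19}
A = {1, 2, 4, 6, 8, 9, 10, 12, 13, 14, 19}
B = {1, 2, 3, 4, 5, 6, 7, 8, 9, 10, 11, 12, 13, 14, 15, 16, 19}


LHS: A ∩ B = {1, 2, 4, 6, 8, 9, 10, 12, 13, 14, 19}
(A ∩ B)' = U \ (A ∩ B) = {3, 5, 7, 11, 15, 16, 17, 18}
A' = {3, 5, 7, 11, 15, 16, 17, 18}, B' = {17, 18}
Claimed RHS: A' ∪ B' = {3, 5, 7, 11, 15, 16, 17, 18}
Identity is VALID: LHS = RHS = {3, 5, 7, 11, 15, 16, 17, 18} ✓

Identity is valid. (A ∩ B)' = A' ∪ B' = {3, 5, 7, 11, 15, 16, 17, 18}


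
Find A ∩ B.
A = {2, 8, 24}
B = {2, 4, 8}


A ∩ B = elements in both A and B
A = {2, 8, 24}
B = {2, 4, 8}
A ∩ B = {2, 8}

A ∩ B = {2, 8}


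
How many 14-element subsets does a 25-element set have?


C(n,k) = n! / (k!(n-k)!)
C(25,14) = 25! / (14!11!)
= 4457400

C(25,14) = 4457400


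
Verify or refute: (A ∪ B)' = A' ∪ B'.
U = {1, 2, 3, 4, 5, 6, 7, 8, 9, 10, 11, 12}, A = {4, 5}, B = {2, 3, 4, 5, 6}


LHS: A ∪ B = {2, 3, 4, 5, 6}
(A ∪ B)' = U \ (A ∪ B) = {1, 7, 8, 9, 10, 11, 12}
A' = {1, 2, 3, 6, 7, 8, 9, 10, 11, 12}, B' = {1, 7, 8, 9, 10, 11, 12}
Claimed RHS: A' ∪ B' = {1, 2, 3, 6, 7, 8, 9, 10, 11, 12}
Identity is INVALID: LHS = {1, 7, 8, 9, 10, 11, 12} but the RHS claimed here equals {1, 2, 3, 6, 7, 8, 9, 10, 11, 12}. The correct form is (A ∪ B)' = A' ∩ B'.

Identity is invalid: (A ∪ B)' = {1, 7, 8, 9, 10, 11, 12} but A' ∪ B' = {1, 2, 3, 6, 7, 8, 9, 10, 11, 12}. The correct De Morgan law is (A ∪ B)' = A' ∩ B'.


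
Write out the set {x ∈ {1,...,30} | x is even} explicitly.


Checking each candidate:
Condition: even numbers in {1,...,30}
Result = {2, 4, 6, 8, 10, 12, 14, 16, 18, 20, 22, 24, 26, 28, 30}

{2, 4, 6, 8, 10, 12, 14, 16, 18, 20, 22, 24, 26, 28, 30}


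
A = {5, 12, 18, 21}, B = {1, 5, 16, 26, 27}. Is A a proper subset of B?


A ⊂ B requires: A ⊆ B AND A ≠ B.
A ⊆ B? No
A ⊄ B, so A is not a proper subset.

No, A is not a proper subset of B


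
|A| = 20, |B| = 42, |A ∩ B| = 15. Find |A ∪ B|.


|A ∪ B| = |A| + |B| - |A ∩ B|
= 20 + 42 - 15
= 47

|A ∪ B| = 47


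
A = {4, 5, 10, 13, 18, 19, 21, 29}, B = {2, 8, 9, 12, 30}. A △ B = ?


A △ B = (A \ B) ∪ (B \ A) = elements in exactly one of A or B
A \ B = {4, 5, 10, 13, 18, 19, 21, 29}
B \ A = {2, 8, 9, 12, 30}
A △ B = {2, 4, 5, 8, 9, 10, 12, 13, 18, 19, 21, 29, 30}

A △ B = {2, 4, 5, 8, 9, 10, 12, 13, 18, 19, 21, 29, 30}


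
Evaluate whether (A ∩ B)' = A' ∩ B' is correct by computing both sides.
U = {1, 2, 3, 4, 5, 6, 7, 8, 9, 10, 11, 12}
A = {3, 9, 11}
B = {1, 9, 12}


LHS: A ∩ B = {9}
(A ∩ B)' = U \ (A ∩ B) = {1, 2, 3, 4, 5, 6, 7, 8, 10, 11, 12}
A' = {1, 2, 4, 5, 6, 7, 8, 10, 12}, B' = {2, 3, 4, 5, 6, 7, 8, 10, 11}
Claimed RHS: A' ∩ B' = {2, 4, 5, 6, 7, 8, 10}
Identity is INVALID: LHS = {1, 2, 3, 4, 5, 6, 7, 8, 10, 11, 12} but the RHS claimed here equals {2, 4, 5, 6, 7, 8, 10}. The correct form is (A ∩ B)' = A' ∪ B'.

Identity is invalid: (A ∩ B)' = {1, 2, 3, 4, 5, 6, 7, 8, 10, 11, 12} but A' ∩ B' = {2, 4, 5, 6, 7, 8, 10}. The correct De Morgan law is (A ∩ B)' = A' ∪ B'.


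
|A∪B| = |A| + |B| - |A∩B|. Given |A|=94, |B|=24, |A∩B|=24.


|A ∪ B| = |A| + |B| - |A ∩ B|
= 94 + 24 - 24
= 94

|A ∪ B| = 94


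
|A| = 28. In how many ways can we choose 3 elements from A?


C(n,k) = n! / (k!(n-k)!)
C(28,3) = 28! / (3!25!)
= 3276

C(28,3) = 3276


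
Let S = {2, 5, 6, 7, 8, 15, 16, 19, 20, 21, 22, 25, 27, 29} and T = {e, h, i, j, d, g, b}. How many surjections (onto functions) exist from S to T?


n = |S| = 14, k = |T| = 7. Surjections via inclusion-exclusion:
S(n,k) = Σ(-1)^i × C(k,i) × (k-i)^n, i=0 to k
i=0: (-1)^0×C(7,0)×7^14 = 678223072849
i=1: (-1)^1×C(7,1)×6^14 = -548549148672
i=2: (-1)^2×C(7,2)×5^14 = 128173828125
i=3: (-1)^3×C(7,3)×4^14 = -9395240960
i=4: (-1)^4×C(7,4)×3^14 = 167403915
i=5: (-1)^5×C(7,5)×2^14 = -344064
i=6: (-1)^6×C(7,6)×1^14 = 7
i=7: (-1)^7×C(7,7)×0^14 = 0
Total = 248619571200

Number of surjections = 248619571200


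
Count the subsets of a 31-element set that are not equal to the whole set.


Total subsets = 2^n = 2^31 = 2147483648
Proper subsets exclude the set itself: 2^n - 1
= 2147483648 - 1
= 2147483647

Number of proper subsets = 2147483647


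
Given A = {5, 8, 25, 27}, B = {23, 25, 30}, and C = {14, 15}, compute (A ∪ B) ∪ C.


A ∪ B = {5, 8, 23, 25, 27, 30}
(A ∪ B) ∪ C = {5, 8, 14, 15, 23, 25, 27, 30}

A ∪ B ∪ C = {5, 8, 14, 15, 23, 25, 27, 30}


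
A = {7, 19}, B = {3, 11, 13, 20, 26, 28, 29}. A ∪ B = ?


A ∪ B = all elements in A or B (or both)
A = {7, 19}
B = {3, 11, 13, 20, 26, 28, 29}
A ∪ B = {3, 7, 11, 13, 19, 20, 26, 28, 29}

A ∪ B = {3, 7, 11, 13, 19, 20, 26, 28, 29}


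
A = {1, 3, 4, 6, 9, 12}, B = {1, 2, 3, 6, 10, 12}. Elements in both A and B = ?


A = {1, 3, 4, 6, 9, 12}
B = {1, 2, 3, 6, 10, 12}
Region: in both A and B
Elements: {1, 3, 6, 12}

Elements in both A and B: {1, 3, 6, 12}


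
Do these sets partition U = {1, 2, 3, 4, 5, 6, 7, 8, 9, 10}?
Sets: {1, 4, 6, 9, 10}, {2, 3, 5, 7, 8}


A partition requires: (1) non-empty parts, (2) pairwise disjoint, (3) union = U
Parts: {1, 4, 6, 9, 10}, {2, 3, 5, 7, 8}
Union of parts: {1, 2, 3, 4, 5, 6, 7, 8, 9, 10}
U = {1, 2, 3, 4, 5, 6, 7, 8, 9, 10}
All non-empty? True
Pairwise disjoint? True
Covers U? True

Yes, valid partition


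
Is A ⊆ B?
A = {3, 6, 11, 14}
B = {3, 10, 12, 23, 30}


A ⊆ B means every element of A is in B.
Elements in A not in B: {6, 11, 14}
So A ⊄ B.

No, A ⊄ B


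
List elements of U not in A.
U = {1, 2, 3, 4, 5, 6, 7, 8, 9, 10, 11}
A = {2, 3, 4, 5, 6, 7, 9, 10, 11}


Aᶜ = U \ A = elements in U but not in A
U = {1, 2, 3, 4, 5, 6, 7, 8, 9, 10, 11}
A = {2, 3, 4, 5, 6, 7, 9, 10, 11}
Aᶜ = {1, 8}

Aᶜ = {1, 8}


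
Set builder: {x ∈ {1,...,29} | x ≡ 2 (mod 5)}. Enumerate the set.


Checking each candidate:
Condition: x in {1,...,29} with x ≡ 2 (mod 5)
Result = {2, 7, 12, 17, 22, 27}

{2, 7, 12, 17, 22, 27}


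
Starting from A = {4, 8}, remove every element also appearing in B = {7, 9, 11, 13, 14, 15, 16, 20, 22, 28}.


A \ B = elements in A but not in B
A = {4, 8}
B = {7, 9, 11, 13, 14, 15, 16, 20, 22, 28}
Remove from A any elements in B
A \ B = {4, 8}

A \ B = {4, 8}


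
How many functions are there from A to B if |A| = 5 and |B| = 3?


Each of |A| = 5 inputs maps to any of |B| = 3 outputs.
# functions = |B|^|A| = 3^5
= 243

Number of functions = 243


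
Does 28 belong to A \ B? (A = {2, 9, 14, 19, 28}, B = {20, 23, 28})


A = {2, 9, 14, 19, 28}, B = {20, 23, 28}
A \ B = elements in A but not in B
A \ B = {2, 9, 14, 19}
Checking if 28 ∈ A \ B
28 is not in A \ B → False

28 ∉ A \ B


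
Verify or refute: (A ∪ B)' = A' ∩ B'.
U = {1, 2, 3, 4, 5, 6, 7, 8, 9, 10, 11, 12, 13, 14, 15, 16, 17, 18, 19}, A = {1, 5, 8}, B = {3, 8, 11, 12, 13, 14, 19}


LHS: A ∪ B = {1, 3, 5, 8, 11, 12, 13, 14, 19}
(A ∪ B)' = U \ (A ∪ B) = {2, 4, 6, 7, 9, 10, 15, 16, 17, 18}
A' = {2, 3, 4, 6, 7, 9, 10, 11, 12, 13, 14, 15, 16, 17, 18, 19}, B' = {1, 2, 4, 5, 6, 7, 9, 10, 15, 16, 17, 18}
Claimed RHS: A' ∩ B' = {2, 4, 6, 7, 9, 10, 15, 16, 17, 18}
Identity is VALID: LHS = RHS = {2, 4, 6, 7, 9, 10, 15, 16, 17, 18} ✓

Identity is valid. (A ∪ B)' = A' ∩ B' = {2, 4, 6, 7, 9, 10, 15, 16, 17, 18}


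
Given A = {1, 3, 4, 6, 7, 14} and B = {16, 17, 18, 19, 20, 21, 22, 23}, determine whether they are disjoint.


Disjoint means A ∩ B = ∅.
A ∩ B = ∅
A ∩ B = ∅, so A and B are disjoint.

Yes, A and B are disjoint


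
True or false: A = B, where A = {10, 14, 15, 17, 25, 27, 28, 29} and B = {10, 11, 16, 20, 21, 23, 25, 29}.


Two sets are equal iff they have exactly the same elements.
A = {10, 14, 15, 17, 25, 27, 28, 29}
B = {10, 11, 16, 20, 21, 23, 25, 29}
Differences: {11, 14, 15, 16, 17, 20, 21, 23, 27, 28}
A ≠ B

No, A ≠ B


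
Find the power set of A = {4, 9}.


|A| = 2, so |P(A)| = 2^2 = 4
Enumerate subsets by cardinality (0 to 2):
∅, {4}, {9}, {4, 9}

P(A) has 4 subsets: ∅, {4}, {9}, {4, 9}


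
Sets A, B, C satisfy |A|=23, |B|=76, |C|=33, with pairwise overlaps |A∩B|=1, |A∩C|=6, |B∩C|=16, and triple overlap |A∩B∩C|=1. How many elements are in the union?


|A∪B∪C| = |A|+|B|+|C| - |A∩B|-|A∩C|-|B∩C| + |A∩B∩C|
= 23+76+33 - 1-6-16 + 1
= 132 - 23 + 1
= 110

|A ∪ B ∪ C| = 110


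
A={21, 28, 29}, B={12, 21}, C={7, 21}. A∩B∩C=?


A ∩ B = {21}
(A ∩ B) ∩ C = {21}

A ∩ B ∩ C = {21}


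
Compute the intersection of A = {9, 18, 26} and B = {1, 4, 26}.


A ∩ B = elements in both A and B
A = {9, 18, 26}
B = {1, 4, 26}
A ∩ B = {26}

A ∩ B = {26}


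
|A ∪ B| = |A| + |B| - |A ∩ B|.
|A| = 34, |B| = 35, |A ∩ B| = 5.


|A ∪ B| = |A| + |B| - |A ∩ B|
= 34 + 35 - 5
= 64

|A ∪ B| = 64


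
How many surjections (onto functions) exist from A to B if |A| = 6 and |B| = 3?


n = |A| = 6, k = |B| = 3. Surjections via inclusion-exclusion:
S(n,k) = Σ(-1)^i × C(k,i) × (k-i)^n, i=0 to k
i=0: (-1)^0×C(3,0)×3^6 = 729
i=1: (-1)^1×C(3,1)×2^6 = -192
i=2: (-1)^2×C(3,2)×1^6 = 3
i=3: (-1)^3×C(3,3)×0^6 = 0
Total = 540

Number of surjections = 540


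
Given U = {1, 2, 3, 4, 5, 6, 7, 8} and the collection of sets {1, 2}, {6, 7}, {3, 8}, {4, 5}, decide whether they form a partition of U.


A partition requires: (1) non-empty parts, (2) pairwise disjoint, (3) union = U
Parts: {1, 2}, {6, 7}, {3, 8}, {4, 5}
Union of parts: {1, 2, 3, 4, 5, 6, 7, 8}
U = {1, 2, 3, 4, 5, 6, 7, 8}
All non-empty? True
Pairwise disjoint? True
Covers U? True

Yes, valid partition


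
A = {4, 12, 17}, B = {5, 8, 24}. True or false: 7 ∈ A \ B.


A = {4, 12, 17}, B = {5, 8, 24}
A \ B = elements in A but not in B
A \ B = {4, 12, 17}
Checking if 7 ∈ A \ B
7 is not in A \ B → False

7 ∉ A \ B


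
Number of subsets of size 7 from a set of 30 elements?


C(n,k) = n! / (k!(n-k)!)
C(30,7) = 30! / (7!23!)
= 2035800

C(30,7) = 2035800


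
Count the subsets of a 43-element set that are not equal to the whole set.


Total subsets = 2^n = 2^43 = 8796093022208
Proper subsets exclude the set itself: 2^n - 1
= 8796093022208 - 1
= 8796093022207

Number of proper subsets = 8796093022207


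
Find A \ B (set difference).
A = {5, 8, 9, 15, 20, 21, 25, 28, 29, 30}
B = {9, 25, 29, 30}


A \ B = elements in A but not in B
A = {5, 8, 9, 15, 20, 21, 25, 28, 29, 30}
B = {9, 25, 29, 30}
Remove from A any elements in B
A \ B = {5, 8, 15, 20, 21, 28}

A \ B = {5, 8, 15, 20, 21, 28}


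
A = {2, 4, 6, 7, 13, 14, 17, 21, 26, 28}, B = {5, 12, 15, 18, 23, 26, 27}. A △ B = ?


A △ B = (A \ B) ∪ (B \ A) = elements in exactly one of A or B
A \ B = {2, 4, 6, 7, 13, 14, 17, 21, 28}
B \ A = {5, 12, 15, 18, 23, 27}
A △ B = {2, 4, 5, 6, 7, 12, 13, 14, 15, 17, 18, 21, 23, 27, 28}

A △ B = {2, 4, 5, 6, 7, 12, 13, 14, 15, 17, 18, 21, 23, 27, 28}


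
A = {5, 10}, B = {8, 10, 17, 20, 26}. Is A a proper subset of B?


A ⊂ B requires: A ⊆ B AND A ≠ B.
A ⊆ B? No
A ⊄ B, so A is not a proper subset.

No, A is not a proper subset of B


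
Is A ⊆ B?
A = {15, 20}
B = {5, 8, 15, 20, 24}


A ⊆ B means every element of A is in B.
All elements of A are in B.
So A ⊆ B.

Yes, A ⊆ B


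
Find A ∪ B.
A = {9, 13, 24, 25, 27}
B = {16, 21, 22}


A ∪ B = all elements in A or B (or both)
A = {9, 13, 24, 25, 27}
B = {16, 21, 22}
A ∪ B = {9, 13, 16, 21, 22, 24, 25, 27}

A ∪ B = {9, 13, 16, 21, 22, 24, 25, 27}


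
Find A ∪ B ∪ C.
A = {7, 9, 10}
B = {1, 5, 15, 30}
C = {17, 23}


A ∪ B = {1, 5, 7, 9, 10, 15, 30}
(A ∪ B) ∪ C = {1, 5, 7, 9, 10, 15, 17, 23, 30}

A ∪ B ∪ C = {1, 5, 7, 9, 10, 15, 17, 23, 30}


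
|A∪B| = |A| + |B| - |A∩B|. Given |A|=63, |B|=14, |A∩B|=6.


|A ∪ B| = |A| + |B| - |A ∩ B|
= 63 + 14 - 6
= 71

|A ∪ B| = 71


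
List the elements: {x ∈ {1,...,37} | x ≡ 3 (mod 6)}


Checking each candidate:
Condition: x in {1,...,37} with x ≡ 3 (mod 6)
Result = {3, 9, 15, 21, 27, 33}

{3, 9, 15, 21, 27, 33}


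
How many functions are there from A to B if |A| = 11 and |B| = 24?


Each of |A| = 11 inputs maps to any of |B| = 24 outputs.
# functions = |B|^|A| = 24^11
= 1521681143169024

Number of functions = 1521681143169024


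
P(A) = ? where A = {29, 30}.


|A| = 2, so |P(A)| = 2^2 = 4
Enumerate subsets by cardinality (0 to 2):
∅, {29}, {30}, {29, 30}

P(A) has 4 subsets: ∅, {29}, {30}, {29, 30}


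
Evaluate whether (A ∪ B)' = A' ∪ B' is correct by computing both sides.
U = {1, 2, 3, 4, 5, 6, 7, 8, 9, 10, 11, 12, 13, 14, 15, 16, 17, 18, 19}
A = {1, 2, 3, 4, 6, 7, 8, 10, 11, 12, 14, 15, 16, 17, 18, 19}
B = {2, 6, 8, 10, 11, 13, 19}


LHS: A ∪ B = {1, 2, 3, 4, 6, 7, 8, 10, 11, 12, 13, 14, 15, 16, 17, 18, 19}
(A ∪ B)' = U \ (A ∪ B) = {5, 9}
A' = {5, 9, 13}, B' = {1, 3, 4, 5, 7, 9, 12, 14, 15, 16, 17, 18}
Claimed RHS: A' ∪ B' = {1, 3, 4, 5, 7, 9, 12, 13, 14, 15, 16, 17, 18}
Identity is INVALID: LHS = {5, 9} but the RHS claimed here equals {1, 3, 4, 5, 7, 9, 12, 13, 14, 15, 16, 17, 18}. The correct form is (A ∪ B)' = A' ∩ B'.

Identity is invalid: (A ∪ B)' = {5, 9} but A' ∪ B' = {1, 3, 4, 5, 7, 9, 12, 13, 14, 15, 16, 17, 18}. The correct De Morgan law is (A ∪ B)' = A' ∩ B'.


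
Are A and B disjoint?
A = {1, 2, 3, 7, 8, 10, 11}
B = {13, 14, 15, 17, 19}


Disjoint means A ∩ B = ∅.
A ∩ B = ∅
A ∩ B = ∅, so A and B are disjoint.

Yes, A and B are disjoint


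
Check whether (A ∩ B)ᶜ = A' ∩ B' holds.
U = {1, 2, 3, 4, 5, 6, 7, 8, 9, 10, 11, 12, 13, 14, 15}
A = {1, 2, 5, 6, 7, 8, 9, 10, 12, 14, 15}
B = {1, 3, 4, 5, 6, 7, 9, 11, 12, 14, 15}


LHS: A ∩ B = {1, 5, 6, 7, 9, 12, 14, 15}
(A ∩ B)' = U \ (A ∩ B) = {2, 3, 4, 8, 10, 11, 13}
A' = {3, 4, 11, 13}, B' = {2, 8, 10, 13}
Claimed RHS: A' ∩ B' = {13}
Identity is INVALID: LHS = {2, 3, 4, 8, 10, 11, 13} but the RHS claimed here equals {13}. The correct form is (A ∩ B)' = A' ∪ B'.

Identity is invalid: (A ∩ B)' = {2, 3, 4, 8, 10, 11, 13} but A' ∩ B' = {13}. The correct De Morgan law is (A ∩ B)' = A' ∪ B'.
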